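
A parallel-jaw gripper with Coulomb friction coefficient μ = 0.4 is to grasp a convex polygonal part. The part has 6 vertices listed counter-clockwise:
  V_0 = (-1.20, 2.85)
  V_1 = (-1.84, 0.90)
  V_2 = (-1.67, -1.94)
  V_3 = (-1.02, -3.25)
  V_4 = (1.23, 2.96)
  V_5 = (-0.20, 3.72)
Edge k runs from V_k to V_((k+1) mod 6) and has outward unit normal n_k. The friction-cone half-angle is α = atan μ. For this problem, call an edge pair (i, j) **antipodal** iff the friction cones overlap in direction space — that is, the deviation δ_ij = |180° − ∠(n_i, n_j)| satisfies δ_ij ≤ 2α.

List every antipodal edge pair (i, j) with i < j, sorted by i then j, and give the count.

α = atan 0.4 = 21.80°;  2α = 43.60°
n_0 = (-0.9501, +0.3118)
n_1 = (-0.9982, -0.0598)
n_2 = (-0.8958, -0.4445)
n_3 = (+0.9402, -0.3406)
n_4 = (+0.4693, +0.8830)
n_5 = (-0.6564, +0.7544)
  (0,1): δ = 158.40°  ·
  (0,2): δ = 135.44°  ·
  (0,3): δ = 1.75°  ✓
  (0,4): δ = 80.18°  ·
  (0,5): δ = 149.19°  ·
  (1,2): δ = 157.04°  ·
  (1,3): δ = 23.34°  ✓
  (1,4): δ = 58.59°  ·
  (1,5): δ = 127.60°  ·
  (2,3): δ = 46.31°  ·
  (2,4): δ = 35.62°  ✓
  (2,5): δ = 104.63°  ·
  (3,4): δ = 98.07°  ·
  (3,5): δ = 29.06°  ✓
  (4,5): δ = 110.99°  ·
antipodal pairs: 4

count = 4; pairs: (0,3), (1,3), (2,4), (3,5)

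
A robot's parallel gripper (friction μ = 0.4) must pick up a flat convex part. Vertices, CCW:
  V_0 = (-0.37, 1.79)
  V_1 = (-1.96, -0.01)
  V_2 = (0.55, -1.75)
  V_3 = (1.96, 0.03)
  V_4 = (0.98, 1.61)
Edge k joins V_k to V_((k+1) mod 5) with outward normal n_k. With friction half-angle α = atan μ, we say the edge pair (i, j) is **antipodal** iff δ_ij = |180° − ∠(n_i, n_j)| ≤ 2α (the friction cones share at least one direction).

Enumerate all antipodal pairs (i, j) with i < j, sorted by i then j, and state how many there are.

α = atan 0.4 = 21.80°;  2α = 43.60°
n_0 = (-0.7495, +0.6620)
n_1 = (-0.5697, -0.8218)
n_2 = (+0.7839, -0.6209)
n_3 = (+0.8498, +0.5271)
n_4 = (+0.1322, +0.9912)
  (0,1): δ = 83.28°  ·
  (0,2): δ = 3.07°  ✓
  (0,3): δ = 73.26°  ·
  (0,4): δ = 123.86°  ·
  (1,2): δ = 93.65°  ·
  (1,3): δ = 23.46°  ✓
  (1,4): δ = 27.14°  ✓
  (2,3): δ = 109.81°  ·
  (2,4): δ = 59.21°  ·
  (3,4): δ = 129.40°  ·
antipodal pairs: 3

count = 3; pairs: (0,2), (1,3), (1,4)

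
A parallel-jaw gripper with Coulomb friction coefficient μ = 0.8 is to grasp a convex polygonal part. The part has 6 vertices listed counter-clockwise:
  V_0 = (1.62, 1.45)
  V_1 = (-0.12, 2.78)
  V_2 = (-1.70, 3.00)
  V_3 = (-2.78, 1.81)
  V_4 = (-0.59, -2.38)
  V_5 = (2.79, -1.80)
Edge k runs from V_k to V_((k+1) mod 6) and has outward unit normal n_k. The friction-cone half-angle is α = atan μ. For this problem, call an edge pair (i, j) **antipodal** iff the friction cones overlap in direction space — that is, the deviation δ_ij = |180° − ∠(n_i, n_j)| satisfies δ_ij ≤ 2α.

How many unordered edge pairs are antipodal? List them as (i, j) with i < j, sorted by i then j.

α = atan 0.8 = 38.66°;  2α = 77.32°
n_0 = (+0.6073, +0.7945)
n_1 = (+0.1379, +0.9904)
n_2 = (-0.7405, +0.6721)
n_3 = (-0.8862, -0.4632)
n_4 = (+0.1691, -0.9856)
n_5 = (+0.9409, +0.3387)
  (0,1): δ = 150.53°  ·
  (0,2): δ = 94.83°  ·
  (0,3): δ = 25.01°  ✓
  (0,4): δ = 47.13°  ✓
  (0,5): δ = 147.19°  ·
  (1,2): δ = 124.30°  ·
  (1,3): δ = 54.48°  ✓
  (1,4): δ = 17.66°  ✓
  (1,5): δ = 117.73°  ·
  (2,3): δ = 110.18°  ·
  (2,4): δ = 38.04°  ✓
  (2,5): δ = 62.02°  ✓
  (3,4): δ = 107.86°  ·
  (3,5): δ = 7.80°  ✓
  (4,5): δ = 79.94°  ·
antipodal pairs: 7

count = 7; pairs: (0,3), (0,4), (1,3), (1,4), (2,4), (2,5), (3,5)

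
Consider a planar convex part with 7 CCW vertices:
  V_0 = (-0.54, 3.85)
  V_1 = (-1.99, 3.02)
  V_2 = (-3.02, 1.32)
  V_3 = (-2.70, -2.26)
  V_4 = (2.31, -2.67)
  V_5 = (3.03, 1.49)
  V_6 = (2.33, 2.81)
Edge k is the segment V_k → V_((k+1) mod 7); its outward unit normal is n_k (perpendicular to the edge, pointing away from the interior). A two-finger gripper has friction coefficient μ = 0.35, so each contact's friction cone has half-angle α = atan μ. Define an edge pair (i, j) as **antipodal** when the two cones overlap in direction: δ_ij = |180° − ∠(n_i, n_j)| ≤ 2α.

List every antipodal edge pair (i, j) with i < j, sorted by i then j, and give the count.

α = atan 0.35 = 19.29°;  2α = 38.58°
n_0 = (-0.4968, +0.8679)
n_1 = (-0.8553, +0.5182)
n_2 = (-0.9960, -0.0890)
n_3 = (-0.0816, -0.9967)
n_4 = (+0.9854, -0.1705)
n_5 = (+0.8835, +0.4685)
n_6 = (+0.3407, +0.9402)
  (0,1): δ = 151.00°  ·
  (0,2): δ = 114.68°  ·
  (0,3): δ = 34.47°  ✓
  (0,4): δ = 50.39°  ·
  (0,5): δ = 88.15°  ·
  (0,6): δ = 130.29°  ·
  (1,2): δ = 143.68°  ·
  (1,3): δ = 63.47°  ·
  (1,4): δ = 21.39°  ✓
  (1,5): δ = 59.15°  ·
  (1,6): δ = 101.29°  ·
  (2,3): δ = 99.79°  ·
  (2,4): δ = 14.93°  ✓
  (2,5): δ = 22.83°  ✓
  (2,6): δ = 64.97°  ·
  (3,4): δ = 95.14°  ·
  (3,5): δ = 57.38°  ·
  (3,6): δ = 15.24°  ✓
  (4,5): δ = 142.24°  ·
  (4,6): δ = 100.10°  ·
  (5,6): δ = 137.86°  ·
antipodal pairs: 5

count = 5; pairs: (0,3), (1,4), (2,4), (2,5), (3,6)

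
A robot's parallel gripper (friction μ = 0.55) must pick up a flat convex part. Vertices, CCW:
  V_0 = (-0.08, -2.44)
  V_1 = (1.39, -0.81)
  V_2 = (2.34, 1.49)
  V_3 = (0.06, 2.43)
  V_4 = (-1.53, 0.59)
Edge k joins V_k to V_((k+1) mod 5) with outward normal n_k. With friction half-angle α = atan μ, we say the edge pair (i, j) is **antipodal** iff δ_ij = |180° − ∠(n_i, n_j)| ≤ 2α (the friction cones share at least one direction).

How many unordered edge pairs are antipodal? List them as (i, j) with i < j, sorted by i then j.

count = 4; pairs: (0,3), (1,3), (1,4), (2,4)

α = atan 0.55 = 28.81°;  2α = 57.62°
n_0 = (+0.7426, -0.6697)
n_1 = (+0.9243, -0.3818)
n_2 = (+0.3812, +0.9245)
n_3 = (-0.7566, +0.6538)
n_4 = (-0.9020, -0.4317)
  (0,1): δ = 160.40°  ·
  (0,2): δ = 70.36°  ·
  (0,3): δ = 1.21°  ✓
  (0,4): δ = 67.62°  ·
  (1,2): δ = 89.96°  ·
  (1,3): δ = 18.39°  ✓
  (1,4): δ = 48.02°  ✓
  (2,3): δ = 108.43°  ·
  (2,4): δ = 42.02°  ✓
  (3,4): δ = 113.60°  ·
antipodal pairs: 4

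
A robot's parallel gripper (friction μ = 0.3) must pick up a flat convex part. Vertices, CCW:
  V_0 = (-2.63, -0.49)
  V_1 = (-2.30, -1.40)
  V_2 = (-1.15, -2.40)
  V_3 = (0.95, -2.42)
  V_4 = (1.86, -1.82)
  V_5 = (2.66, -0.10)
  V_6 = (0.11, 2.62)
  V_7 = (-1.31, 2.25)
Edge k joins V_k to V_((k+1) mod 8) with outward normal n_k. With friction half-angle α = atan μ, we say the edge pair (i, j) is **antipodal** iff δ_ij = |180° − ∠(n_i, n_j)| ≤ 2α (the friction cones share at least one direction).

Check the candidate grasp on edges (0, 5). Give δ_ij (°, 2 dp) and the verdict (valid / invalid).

δ = 23.22°, valid

α = atan 0.3 = 16.70°;  2α = 33.40°
edge 0: e_0 = (+0.33, -0.91);  n_0 = (-0.9401, -0.3409)
edge 5: e_5 = (-2.55, +2.72);  n_5 = (+0.7295, +0.6839)
∠(n_0, n_5) = 156.78°
δ = |180° − 156.78°| = 23.22°
23.22° ≤ 2α = 33.40°  →  valid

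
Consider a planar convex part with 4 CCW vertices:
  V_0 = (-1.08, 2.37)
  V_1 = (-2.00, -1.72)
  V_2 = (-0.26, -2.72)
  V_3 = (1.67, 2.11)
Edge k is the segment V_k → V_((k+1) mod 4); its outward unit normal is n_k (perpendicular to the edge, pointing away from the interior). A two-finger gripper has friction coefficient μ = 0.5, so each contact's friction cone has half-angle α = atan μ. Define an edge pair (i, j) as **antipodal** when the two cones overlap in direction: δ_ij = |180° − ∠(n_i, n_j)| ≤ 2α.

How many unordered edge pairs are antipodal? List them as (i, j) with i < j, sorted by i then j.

count = 2; pairs: (0,2), (1,3)

α = atan 0.5 = 26.57°;  2α = 53.13°
n_0 = (-0.9756, +0.2195)
n_1 = (-0.4983, -0.8670)
n_2 = (+0.9286, -0.3711)
n_3 = (+0.0941, +0.9956)
  (0,1): δ = 107.21°  ·
  (0,2): δ = 9.10°  ✓
  (0,3): δ = 97.28°  ·
  (1,2): δ = 81.89°  ·
  (1,3): δ = 24.49°  ✓
  (2,3): δ = 73.62°  ·
antipodal pairs: 2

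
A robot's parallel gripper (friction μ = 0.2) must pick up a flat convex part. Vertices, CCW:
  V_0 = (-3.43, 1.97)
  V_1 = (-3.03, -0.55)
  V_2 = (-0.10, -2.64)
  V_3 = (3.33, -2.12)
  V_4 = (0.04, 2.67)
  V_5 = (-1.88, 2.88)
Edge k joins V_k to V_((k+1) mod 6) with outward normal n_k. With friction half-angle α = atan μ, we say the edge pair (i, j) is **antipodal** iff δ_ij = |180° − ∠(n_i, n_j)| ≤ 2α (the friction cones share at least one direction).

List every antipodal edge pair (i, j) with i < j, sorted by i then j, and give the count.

α = atan 0.2 = 11.31°;  2α = 22.62°
n_0 = (-0.9876, -0.1568)
n_1 = (-0.5807, -0.8141)
n_2 = (+0.1499, -0.9887)
n_3 = (+0.8243, +0.5662)
n_4 = (+0.1087, +0.9941)
n_5 = (-0.5063, +0.8624)
  (0,1): δ = 134.52°  ·
  (0,2): δ = 90.40°  ·
  (0,3): δ = 25.46°  ·
  (0,4): δ = 74.74°  ·
  (0,5): δ = 111.40°  ·
  (1,2): δ = 135.88°  ·
  (1,3): δ = 20.02°  ✓
  (1,4): δ = 29.26°  ·
  (1,5): δ = 65.92°  ·
  (2,3): δ = 64.14°  ·
  (2,4): δ = 14.86°  ✓
  (2,5): δ = 21.80°  ✓
  (3,4): δ = 130.73°  ·
  (3,5): δ = 94.07°  ·
  (4,5): δ = 143.34°  ·
antipodal pairs: 3

count = 3; pairs: (1,3), (2,4), (2,5)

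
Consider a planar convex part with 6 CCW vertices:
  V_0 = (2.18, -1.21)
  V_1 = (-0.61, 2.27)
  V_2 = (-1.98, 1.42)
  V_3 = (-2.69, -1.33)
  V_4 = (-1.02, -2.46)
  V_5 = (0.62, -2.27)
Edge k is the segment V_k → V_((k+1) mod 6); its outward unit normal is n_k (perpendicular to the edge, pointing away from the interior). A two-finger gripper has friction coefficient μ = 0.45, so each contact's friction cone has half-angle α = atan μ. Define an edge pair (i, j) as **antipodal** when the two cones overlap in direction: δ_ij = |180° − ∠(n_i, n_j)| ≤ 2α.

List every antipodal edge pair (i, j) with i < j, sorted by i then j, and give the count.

α = atan 0.45 = 24.23°;  2α = 48.46°
n_0 = (+0.7802, +0.6255)
n_1 = (-0.5272, +0.8497)
n_2 = (-0.9682, +0.2500)
n_3 = (-0.5604, -0.8282)
n_4 = (+0.1151, -0.9934)
n_5 = (+0.5620, -0.8271)
  (0,1): δ = 96.90°  ·
  (0,2): δ = 53.20°  ·
  (0,3): δ = 17.20°  ✓
  (0,4): δ = 57.89°  ·
  (0,5): δ = 85.48°  ·
  (1,2): δ = 136.29°  ·
  (1,3): δ = 65.90°  ·
  (1,4): δ = 25.21°  ✓
  (1,5): δ = 2.38°  ✓
  (2,3): δ = 109.61°  ·
  (2,4): δ = 68.91°  ·
  (2,5): δ = 41.33°  ✓
  (3,4): δ = 139.31°  ·
  (3,5): δ = 111.72°  ·
  (4,5): δ = 152.41°  ·
antipodal pairs: 4

count = 4; pairs: (0,3), (1,4), (1,5), (2,5)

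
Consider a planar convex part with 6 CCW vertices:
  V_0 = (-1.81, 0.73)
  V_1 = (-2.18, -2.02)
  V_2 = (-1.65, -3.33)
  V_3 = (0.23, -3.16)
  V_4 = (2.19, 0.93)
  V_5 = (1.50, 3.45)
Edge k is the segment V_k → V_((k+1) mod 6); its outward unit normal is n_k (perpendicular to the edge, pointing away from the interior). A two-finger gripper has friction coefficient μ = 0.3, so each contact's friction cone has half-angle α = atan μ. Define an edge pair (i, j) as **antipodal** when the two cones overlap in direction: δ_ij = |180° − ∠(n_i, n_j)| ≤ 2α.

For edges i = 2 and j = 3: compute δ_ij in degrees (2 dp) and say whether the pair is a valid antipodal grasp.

α = atan 0.3 = 16.70°;  2α = 33.40°
edge 2: e_2 = (+1.88, +0.17);  n_2 = (+0.0901, -0.9959)
edge 3: e_3 = (+1.96, +4.09);  n_3 = (+0.9018, -0.4322)
∠(n_2, n_3) = 59.23°
δ = |180° − 59.23°| = 120.77°
120.77° > 2α = 33.40°  →  invalid

δ = 120.77°, invalid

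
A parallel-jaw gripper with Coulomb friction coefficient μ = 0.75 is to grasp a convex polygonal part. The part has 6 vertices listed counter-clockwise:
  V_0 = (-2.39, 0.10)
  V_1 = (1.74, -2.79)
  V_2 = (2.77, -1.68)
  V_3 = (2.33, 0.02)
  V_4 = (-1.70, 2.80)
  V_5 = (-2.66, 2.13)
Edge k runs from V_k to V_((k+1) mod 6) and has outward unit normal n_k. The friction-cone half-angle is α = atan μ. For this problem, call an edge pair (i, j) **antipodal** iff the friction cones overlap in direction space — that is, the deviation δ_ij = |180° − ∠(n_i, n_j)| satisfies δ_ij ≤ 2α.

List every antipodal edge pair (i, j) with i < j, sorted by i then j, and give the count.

count = 8; pairs: (0,2), (0,3), (0,4), (1,4), (1,5), (2,4), (2,5), (3,5)

α = atan 0.75 = 36.87°;  2α = 73.74°
n_0 = (-0.5733, -0.8193)
n_1 = (+0.7330, -0.6802)
n_2 = (+0.9681, +0.2506)
n_3 = (+0.5678, +0.8231)
n_4 = (-0.5723, +0.8200)
n_5 = (-0.9913, -0.1318)
  (0,1): δ = 97.88°  ·
  (0,2): δ = 40.51°  ✓
  (0,3): δ = 0.38°  ✓
  (0,4): δ = 69.89°  ✓
  (0,5): δ = 132.56°  ·
  (1,2): δ = 122.63°  ·
  (1,3): δ = 81.74°  ·
  (1,4): δ = 12.23°  ✓
  (1,5): δ = 50.44°  ✓
  (2,3): δ = 139.11°  ·
  (2,4): δ = 69.60°  ✓
  (2,5): δ = 6.93°  ✓
  (3,4): δ = 110.49°  ·
  (3,5): δ = 47.82°  ✓
  (4,5): δ = 117.34°  ·
antipodal pairs: 8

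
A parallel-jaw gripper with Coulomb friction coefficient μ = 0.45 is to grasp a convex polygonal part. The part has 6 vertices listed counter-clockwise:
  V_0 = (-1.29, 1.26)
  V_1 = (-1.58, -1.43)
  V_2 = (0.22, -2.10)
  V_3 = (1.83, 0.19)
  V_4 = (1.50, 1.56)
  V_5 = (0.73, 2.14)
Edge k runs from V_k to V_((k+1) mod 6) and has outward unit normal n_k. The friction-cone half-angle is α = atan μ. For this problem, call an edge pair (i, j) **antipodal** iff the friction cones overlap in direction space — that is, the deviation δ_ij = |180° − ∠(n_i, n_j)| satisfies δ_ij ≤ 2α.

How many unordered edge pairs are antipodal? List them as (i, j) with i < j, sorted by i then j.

count = 5; pairs: (0,2), (0,3), (1,4), (1,5), (2,5)

α = atan 0.45 = 24.23°;  2α = 48.46°
n_0 = (-0.9942, +0.1072)
n_1 = (-0.3488, -0.9372)
n_2 = (+0.8181, -0.5751)
n_3 = (+0.9722, +0.2342)
n_4 = (+0.6017, +0.7988)
n_5 = (-0.3994, +0.9168)
  (0,1): δ = 104.26°  ·
  (0,2): δ = 28.96°  ✓
  (0,3): δ = 19.70°  ✓
  (0,4): δ = 59.16°  ·
  (0,5): δ = 119.69°  ·
  (1,2): δ = 104.69°  ·
  (1,3): δ = 56.04°  ·
  (1,4): δ = 16.57°  ✓
  (1,5): δ = 43.96°  ✓
  (2,3): δ = 131.35°  ·
  (2,4): δ = 91.88°  ·
  (2,5): δ = 31.35°  ✓
  (3,4): δ = 140.53°  ·
  (3,5): δ = 80.00°  ·
  (4,5): δ = 119.47°  ·
antipodal pairs: 5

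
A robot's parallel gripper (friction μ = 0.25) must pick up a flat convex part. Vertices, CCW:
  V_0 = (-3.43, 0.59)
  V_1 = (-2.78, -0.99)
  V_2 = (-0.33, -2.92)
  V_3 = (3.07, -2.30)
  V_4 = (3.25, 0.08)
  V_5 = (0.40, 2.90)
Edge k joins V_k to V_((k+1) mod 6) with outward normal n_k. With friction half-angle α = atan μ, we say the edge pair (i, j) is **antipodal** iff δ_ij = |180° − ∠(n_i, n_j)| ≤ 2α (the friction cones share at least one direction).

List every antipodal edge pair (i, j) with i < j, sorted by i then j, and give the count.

α = atan 0.25 = 14.04°;  2α = 28.07°
n_0 = (-0.9248, -0.3805)
n_1 = (-0.6188, -0.7855)
n_2 = (+0.1794, -0.9838)
n_3 = (+0.9972, -0.0754)
n_4 = (+0.7034, +0.7108)
n_5 = (-0.5165, +0.8563)
  (0,1): δ = 150.59°  ·
  (0,2): δ = 102.03°  ·
  (0,3): δ = 26.69°  ✓
  (0,4): δ = 22.94°  ✓
  (0,5): δ = 98.73°  ·
  (1,2): δ = 131.44°  ·
  (1,3): δ = 56.10°  ·
  (1,4): δ = 6.47°  ✓
  (1,5): δ = 69.33°  ·
  (2,3): δ = 104.66°  ·
  (2,4): δ = 55.03°  ·
  (2,5): δ = 20.76°  ✓
  (3,4): δ = 130.37°  ·
  (3,5): δ = 54.58°  ·
  (4,5): δ = 104.21°  ·
antipodal pairs: 4

count = 4; pairs: (0,3), (0,4), (1,4), (2,5)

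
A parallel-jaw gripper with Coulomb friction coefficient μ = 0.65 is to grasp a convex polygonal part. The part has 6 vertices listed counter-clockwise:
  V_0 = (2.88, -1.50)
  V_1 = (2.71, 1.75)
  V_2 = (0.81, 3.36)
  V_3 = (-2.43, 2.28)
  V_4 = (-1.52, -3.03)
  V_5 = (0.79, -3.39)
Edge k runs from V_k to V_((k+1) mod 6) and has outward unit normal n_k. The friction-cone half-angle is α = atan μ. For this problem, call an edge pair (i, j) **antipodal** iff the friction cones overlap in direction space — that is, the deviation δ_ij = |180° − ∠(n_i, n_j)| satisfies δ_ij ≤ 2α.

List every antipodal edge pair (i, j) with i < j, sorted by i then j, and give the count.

count = 6; pairs: (0,3), (1,3), (1,4), (2,4), (2,5), (3,5)

α = atan 0.65 = 33.02°;  2α = 66.05°
n_0 = (+0.9986, +0.0522)
n_1 = (+0.6465, +0.7629)
n_2 = (-0.3162, +0.9487)
n_3 = (-0.9856, -0.1689)
n_4 = (-0.1540, -0.9881)
n_5 = (+0.6707, -0.7417)
  (0,1): δ = 133.27°  ·
  (0,2): δ = 74.56°  ·
  (0,3): δ = 6.73°  ✓
  (0,4): δ = 78.15°  ·
  (0,5): δ = 129.13°  ·
  (1,2): δ = 121.29°  ·
  (1,3): δ = 40.00°  ✓
  (1,4): δ = 31.42°  ✓
  (1,5): δ = 82.40°  ·
  (2,3): δ = 98.71°  ·
  (2,4): δ = 27.29°  ✓
  (2,5): δ = 23.69°  ✓
  (3,4): δ = 108.58°  ·
  (3,5): δ = 57.60°  ✓
  (4,5): δ = 129.02°  ·
antipodal pairs: 6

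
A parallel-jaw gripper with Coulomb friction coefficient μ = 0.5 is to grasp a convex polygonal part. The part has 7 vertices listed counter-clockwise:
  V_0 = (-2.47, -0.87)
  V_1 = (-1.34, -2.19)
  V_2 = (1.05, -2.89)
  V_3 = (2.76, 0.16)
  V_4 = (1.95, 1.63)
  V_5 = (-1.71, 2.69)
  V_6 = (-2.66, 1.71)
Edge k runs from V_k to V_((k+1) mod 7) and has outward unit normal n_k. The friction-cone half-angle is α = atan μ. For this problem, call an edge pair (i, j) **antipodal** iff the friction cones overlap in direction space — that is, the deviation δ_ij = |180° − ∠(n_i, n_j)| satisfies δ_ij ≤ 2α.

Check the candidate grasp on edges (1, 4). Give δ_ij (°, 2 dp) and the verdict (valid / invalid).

α = atan 0.5 = 26.57°;  2α = 53.13°
edge 1: e_1 = (+2.39, -0.70);  n_1 = (-0.2811, -0.9597)
edge 4: e_4 = (-3.66, +1.06);  n_4 = (+0.2782, +0.9605)
∠(n_1, n_4) = 179.83°
δ = |180° − 179.83°| = 0.17°
0.17° ≤ 2α = 53.13°  →  valid

δ = 0.17°, valid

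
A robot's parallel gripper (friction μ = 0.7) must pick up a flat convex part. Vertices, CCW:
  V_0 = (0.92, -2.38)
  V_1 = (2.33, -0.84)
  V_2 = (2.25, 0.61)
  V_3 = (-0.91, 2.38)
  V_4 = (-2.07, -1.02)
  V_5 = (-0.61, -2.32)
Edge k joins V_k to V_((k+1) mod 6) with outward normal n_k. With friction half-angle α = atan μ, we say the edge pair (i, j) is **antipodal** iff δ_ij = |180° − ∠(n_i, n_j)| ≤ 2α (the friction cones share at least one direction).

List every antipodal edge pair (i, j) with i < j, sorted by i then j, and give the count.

count = 5; pairs: (0,3), (1,3), (1,4), (2,4), (2,5)

α = atan 0.7 = 34.99°;  2α = 69.98°
n_0 = (+0.7376, -0.6753)
n_1 = (+0.9985, +0.0551)
n_2 = (+0.4887, +0.8725)
n_3 = (-0.9464, +0.3229)
n_4 = (-0.6650, -0.7468)
n_5 = (-0.0392, -0.9992)
  (0,1): δ = 134.37°  ·
  (0,2): δ = 76.78°  ·
  (0,3): δ = 23.64°  ✓
  (0,4): δ = 90.79°  ·
  (0,5): δ = 130.23°  ·
  (1,2): δ = 122.41°  ·
  (1,3): δ = 22.00°  ✓
  (1,4): δ = 45.16°  ✓
  (1,5): δ = 84.60°  ·
  (2,3): δ = 79.58°  ·
  (2,4): δ = 12.43°  ✓
  (2,5): δ = 27.01°  ✓
  (3,4): δ = 112.84°  ·
  (3,5): δ = 73.41°  ·
  (4,5): δ = 140.56°  ·
antipodal pairs: 5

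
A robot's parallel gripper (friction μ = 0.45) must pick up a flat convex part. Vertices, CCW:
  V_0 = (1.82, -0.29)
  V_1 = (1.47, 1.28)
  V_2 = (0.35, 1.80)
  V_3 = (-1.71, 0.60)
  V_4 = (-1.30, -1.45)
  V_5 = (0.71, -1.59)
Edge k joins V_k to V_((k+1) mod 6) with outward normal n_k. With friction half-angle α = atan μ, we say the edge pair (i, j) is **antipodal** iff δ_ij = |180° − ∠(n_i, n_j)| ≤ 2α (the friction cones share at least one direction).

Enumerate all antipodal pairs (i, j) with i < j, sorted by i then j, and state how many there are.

count = 4; pairs: (0,3), (1,4), (2,4), (2,5)

α = atan 0.45 = 24.23°;  2α = 48.46°
n_0 = (+0.9760, +0.2176)
n_1 = (+0.4211, +0.9070)
n_2 = (-0.5033, +0.8641)
n_3 = (-0.9806, -0.1961)
n_4 = (-0.0695, -0.9976)
n_5 = (+0.7605, -0.6493)
  (0,1): δ = 127.47°  ·
  (0,2): δ = 72.35°  ·
  (0,3): δ = 1.26°  ✓
  (0,4): δ = 73.45°  ·
  (0,5): δ = 126.94°  ·
  (1,2): δ = 124.87°  ·
  (1,3): δ = 53.79°  ·
  (1,4): δ = 20.92°  ✓
  (1,5): δ = 74.41°  ·
  (2,3): δ = 108.91°  ·
  (2,4): δ = 34.21°  ✓
  (2,5): δ = 19.29°  ✓
  (3,4): δ = 105.29°  ·
  (3,5): δ = 51.80°  ·
  (4,5): δ = 126.51°  ·
antipodal pairs: 4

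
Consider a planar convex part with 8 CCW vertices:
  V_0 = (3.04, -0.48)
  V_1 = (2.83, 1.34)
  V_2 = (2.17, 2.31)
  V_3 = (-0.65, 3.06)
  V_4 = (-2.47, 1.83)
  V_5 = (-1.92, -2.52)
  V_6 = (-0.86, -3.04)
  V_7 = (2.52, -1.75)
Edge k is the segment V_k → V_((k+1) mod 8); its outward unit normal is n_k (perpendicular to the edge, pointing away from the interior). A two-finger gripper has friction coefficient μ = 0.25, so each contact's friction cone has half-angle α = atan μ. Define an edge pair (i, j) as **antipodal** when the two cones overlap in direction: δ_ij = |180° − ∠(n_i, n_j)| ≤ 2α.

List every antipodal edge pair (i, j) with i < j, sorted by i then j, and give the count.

α = atan 0.25 = 14.04°;  2α = 28.07°
n_0 = (+0.9934, +0.1146)
n_1 = (+0.8268, +0.5625)
n_2 = (+0.2570, +0.9664)
n_3 = (-0.5599, +0.8285)
n_4 = (-0.9921, -0.1254)
n_5 = (-0.4404, -0.8978)
n_6 = (+0.3566, -0.9343)
n_7 = (+0.9254, -0.3789)
  (0,1): δ = 152.35°  ·
  (0,2): δ = 111.48°  ·
  (0,3): δ = 62.53°  ·
  (0,4): δ = 0.62°  ✓
  (0,5): δ = 57.29°  ·
  (0,6): δ = 104.31°  ·
  (0,7): δ = 151.15°  ·
  (1,2): δ = 139.13°  ·
  (1,3): δ = 90.18°  ·
  (1,4): δ = 27.03°  ✓
  (1,5): δ = 29.64°  ·
  (1,6): δ = 76.66°  ·
  (1,7): δ = 123.50°  ·
  (2,3): δ = 131.05°  ·
  (2,4): δ = 67.90°  ·
  (2,5): δ = 11.24°  ✓
  (2,6): δ = 35.78°  ·
  (2,7): δ = 82.63°  ·
  (3,4): δ = 116.85°  ·
  (3,5): δ = 60.18°  ·
  (3,6): δ = 13.16°  ✓
  (3,7): δ = 33.68°  ·
  (4,5): δ = 123.34°  ·
  (4,6): δ = 76.32°  ·
  (4,7): δ = 29.47°  ·
  (5,6): δ = 132.98°  ·
  (5,7): δ = 86.14°  ·
  (6,7): δ = 133.16°  ·
antipodal pairs: 4

count = 4; pairs: (0,4), (1,4), (2,5), (3,6)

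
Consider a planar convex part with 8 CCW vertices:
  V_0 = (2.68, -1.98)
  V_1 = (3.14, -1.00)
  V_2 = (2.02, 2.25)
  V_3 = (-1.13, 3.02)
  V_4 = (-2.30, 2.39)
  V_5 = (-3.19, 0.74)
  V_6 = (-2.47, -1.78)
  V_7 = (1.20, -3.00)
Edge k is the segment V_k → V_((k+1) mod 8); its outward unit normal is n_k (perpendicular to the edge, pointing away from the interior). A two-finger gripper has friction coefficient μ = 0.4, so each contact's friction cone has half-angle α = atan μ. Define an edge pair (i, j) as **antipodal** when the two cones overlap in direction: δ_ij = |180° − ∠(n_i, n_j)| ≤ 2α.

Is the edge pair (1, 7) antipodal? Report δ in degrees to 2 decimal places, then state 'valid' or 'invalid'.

δ = 105.56°, invalid

α = atan 0.4 = 21.80°;  2α = 43.60°
edge 1: e_1 = (-1.12, +3.25);  n_1 = (+0.9454, +0.3258)
edge 7: e_7 = (+1.48, +1.02);  n_7 = (+0.5675, -0.8234)
∠(n_1, n_7) = 74.44°
δ = |180° − 74.44°| = 105.56°
105.56° > 2α = 43.60°  →  invalid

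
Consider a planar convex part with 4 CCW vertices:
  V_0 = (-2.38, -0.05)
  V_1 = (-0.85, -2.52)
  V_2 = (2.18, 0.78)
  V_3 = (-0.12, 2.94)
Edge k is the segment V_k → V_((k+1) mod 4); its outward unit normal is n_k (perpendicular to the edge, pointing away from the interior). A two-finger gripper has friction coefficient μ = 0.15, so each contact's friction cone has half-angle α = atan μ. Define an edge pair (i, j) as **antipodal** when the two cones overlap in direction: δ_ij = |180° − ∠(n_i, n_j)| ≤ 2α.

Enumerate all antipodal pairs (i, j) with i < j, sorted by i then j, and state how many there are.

count = 2; pairs: (0,2), (1,3)

α = atan 0.15 = 8.53°;  2α = 17.06°
n_0 = (-0.8501, -0.5266)
n_1 = (+0.7366, -0.6763)
n_2 = (+0.6846, +0.7289)
n_3 = (-0.7978, +0.6030)
  (0,1): δ = 74.33°  ·
  (0,2): δ = 15.02°  ✓
  (0,3): δ = 111.14°  ·
  (1,2): δ = 90.64°  ·
  (1,3): δ = 5.47°  ✓
  (2,3): δ = 83.88°  ·
antipodal pairs: 2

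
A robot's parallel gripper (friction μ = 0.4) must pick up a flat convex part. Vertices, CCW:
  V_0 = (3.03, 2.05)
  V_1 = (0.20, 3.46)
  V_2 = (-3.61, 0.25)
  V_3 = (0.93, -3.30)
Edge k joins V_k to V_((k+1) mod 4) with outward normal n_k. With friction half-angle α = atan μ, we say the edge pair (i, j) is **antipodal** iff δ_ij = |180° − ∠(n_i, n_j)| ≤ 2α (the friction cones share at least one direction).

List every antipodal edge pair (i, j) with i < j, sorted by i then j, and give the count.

count = 2; pairs: (0,2), (1,3)

α = atan 0.4 = 21.80°;  2α = 43.60°
n_0 = (+0.4459, +0.8951)
n_1 = (-0.6443, +0.7648)
n_2 = (-0.6160, -0.7878)
n_3 = (+0.9309, -0.3654)
  (0,1): δ = 113.40°  ·
  (0,2): δ = 11.54°  ✓
  (0,3): δ = 95.05°  ·
  (1,2): δ = 78.14°  ·
  (1,3): δ = 28.45°  ✓
  (2,3): δ = 73.41°  ·
antipodal pairs: 2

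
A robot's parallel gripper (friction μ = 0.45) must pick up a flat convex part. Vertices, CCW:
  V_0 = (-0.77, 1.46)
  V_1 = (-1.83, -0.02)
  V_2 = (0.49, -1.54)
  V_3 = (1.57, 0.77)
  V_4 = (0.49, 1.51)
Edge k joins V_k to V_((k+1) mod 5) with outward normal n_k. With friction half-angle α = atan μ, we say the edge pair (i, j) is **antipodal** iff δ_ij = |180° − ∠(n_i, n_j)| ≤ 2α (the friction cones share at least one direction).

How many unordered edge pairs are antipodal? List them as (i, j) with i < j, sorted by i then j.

count = 3; pairs: (0,2), (1,3), (1,4)

α = atan 0.45 = 24.23°;  2α = 48.46°
n_0 = (-0.8130, +0.5823)
n_1 = (-0.5480, -0.8365)
n_2 = (+0.9059, -0.4235)
n_3 = (+0.5652, +0.8249)
n_4 = (-0.0397, +0.9992)
  (0,1): δ = 87.62°  ·
  (0,2): δ = 10.55°  ✓
  (0,3): δ = 91.19°  ·
  (0,4): δ = 127.88°  ·
  (1,2): δ = 81.83°  ·
  (1,3): δ = 1.19°  ✓
  (1,4): δ = 35.50°  ✓
  (2,3): δ = 99.36°  ·
  (2,4): δ = 62.67°  ·
  (3,4): δ = 143.31°  ·
antipodal pairs: 3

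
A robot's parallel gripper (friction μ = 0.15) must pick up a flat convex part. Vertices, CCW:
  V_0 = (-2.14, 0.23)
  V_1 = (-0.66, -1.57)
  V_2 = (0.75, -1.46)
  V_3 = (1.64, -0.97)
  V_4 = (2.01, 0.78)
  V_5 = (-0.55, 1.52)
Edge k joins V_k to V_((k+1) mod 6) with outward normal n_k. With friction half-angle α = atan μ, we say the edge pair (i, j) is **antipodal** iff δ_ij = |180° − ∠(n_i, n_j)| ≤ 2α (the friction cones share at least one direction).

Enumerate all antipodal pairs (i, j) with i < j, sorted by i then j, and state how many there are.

count = 1; pairs: (2,5)

α = atan 0.15 = 8.53°;  2α = 17.06°
n_0 = (-0.7724, -0.6351)
n_1 = (+0.0778, -0.9970)
n_2 = (+0.4823, -0.8760)
n_3 = (+0.9784, -0.2069)
n_4 = (+0.2777, +0.9607)
n_5 = (-0.6300, +0.7766)
  (0,1): δ = 124.97°  ·
  (0,2): δ = 100.59°  ·
  (0,3): δ = 51.37°  ·
  (0,4): δ = 34.45°  ·
  (0,5): δ = 89.63°  ·
  (1,2): δ = 155.63°  ·
  (1,3): δ = 106.40°  ·
  (1,4): δ = 20.58°  ·
  (1,5): δ = 34.59°  ·
  (2,3): δ = 130.77°  ·
  (2,4): δ = 44.96°  ·
  (2,5): δ = 10.22°  ✓
  (3,4): δ = 94.18°  ·
  (3,5): δ = 39.01°  ·
  (4,5): δ = 124.82°  ·
antipodal pairs: 1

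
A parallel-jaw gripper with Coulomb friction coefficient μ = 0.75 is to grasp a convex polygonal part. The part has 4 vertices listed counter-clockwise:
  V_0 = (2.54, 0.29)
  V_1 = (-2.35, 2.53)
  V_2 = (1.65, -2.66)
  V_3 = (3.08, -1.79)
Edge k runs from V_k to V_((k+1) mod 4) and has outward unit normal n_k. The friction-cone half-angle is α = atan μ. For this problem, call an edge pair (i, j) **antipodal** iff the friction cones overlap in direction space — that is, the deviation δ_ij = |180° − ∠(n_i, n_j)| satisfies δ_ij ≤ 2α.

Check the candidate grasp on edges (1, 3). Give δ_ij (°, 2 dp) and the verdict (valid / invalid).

α = atan 0.75 = 36.87°;  2α = 73.74°
edge 1: e_1 = (+4.00, -5.19);  n_1 = (-0.7921, -0.6104)
edge 3: e_3 = (-0.54, +2.08);  n_3 = (+0.9679, +0.2513)
∠(n_1, n_3) = 156.93°
δ = |180° − 156.93°| = 23.07°
23.07° ≤ 2α = 73.74°  →  valid

δ = 23.07°, valid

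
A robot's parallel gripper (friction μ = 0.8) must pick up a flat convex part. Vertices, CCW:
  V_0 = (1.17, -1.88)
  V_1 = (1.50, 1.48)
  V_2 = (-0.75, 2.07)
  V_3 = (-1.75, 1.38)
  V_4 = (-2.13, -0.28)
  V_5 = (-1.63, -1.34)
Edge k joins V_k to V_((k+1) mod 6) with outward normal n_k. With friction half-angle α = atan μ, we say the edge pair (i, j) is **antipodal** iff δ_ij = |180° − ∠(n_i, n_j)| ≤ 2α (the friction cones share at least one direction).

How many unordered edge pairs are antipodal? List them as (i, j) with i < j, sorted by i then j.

count = 6; pairs: (0,2), (0,3), (0,4), (1,4), (1,5), (2,5)

α = atan 0.8 = 38.66°;  2α = 77.32°
n_0 = (+0.9952, -0.0977)
n_1 = (+0.2536, +0.9673)
n_2 = (-0.5679, +0.8231)
n_3 = (-0.9748, +0.2231)
n_4 = (-0.9044, -0.4266)
n_5 = (-0.1894, -0.9819)
  (0,1): δ = 99.08°  ·
  (0,2): δ = 49.79°  ✓
  (0,3): δ = 7.28°  ✓
  (0,4): δ = 30.86°  ✓
  (0,5): δ = 84.69°  ·
  (1,2): δ = 130.70°  ·
  (1,3): δ = 88.20°  ·
  (1,4): δ = 50.05°  ✓
  (1,5): δ = 3.78°  ✓
  (2,3): δ = 137.50°  ·
  (2,4): δ = 99.35°  ·
  (2,5): δ = 45.52°  ✓
  (3,4): δ = 141.85°  ·
  (3,5): δ = 88.02°  ·
  (4,5): δ = 126.17°  ·
antipodal pairs: 6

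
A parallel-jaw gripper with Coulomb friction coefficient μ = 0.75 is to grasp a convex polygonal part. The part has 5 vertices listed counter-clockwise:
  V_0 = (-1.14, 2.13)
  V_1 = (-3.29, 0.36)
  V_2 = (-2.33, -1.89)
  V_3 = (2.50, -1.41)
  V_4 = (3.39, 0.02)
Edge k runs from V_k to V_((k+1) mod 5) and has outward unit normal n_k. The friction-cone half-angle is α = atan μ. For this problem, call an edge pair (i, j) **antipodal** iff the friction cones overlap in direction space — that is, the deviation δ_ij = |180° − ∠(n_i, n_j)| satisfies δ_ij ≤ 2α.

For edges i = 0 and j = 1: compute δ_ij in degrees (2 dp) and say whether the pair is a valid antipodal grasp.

α = atan 0.75 = 36.87°;  2α = 73.74°
edge 0: e_0 = (-2.15, -1.77);  n_0 = (-0.6356, +0.7720)
edge 1: e_1 = (+0.96, -2.25);  n_1 = (-0.9198, -0.3924)
∠(n_0, n_1) = 73.64°
δ = |180° − 73.64°| = 106.36°
106.36° > 2α = 73.74°  →  invalid

δ = 106.36°, invalid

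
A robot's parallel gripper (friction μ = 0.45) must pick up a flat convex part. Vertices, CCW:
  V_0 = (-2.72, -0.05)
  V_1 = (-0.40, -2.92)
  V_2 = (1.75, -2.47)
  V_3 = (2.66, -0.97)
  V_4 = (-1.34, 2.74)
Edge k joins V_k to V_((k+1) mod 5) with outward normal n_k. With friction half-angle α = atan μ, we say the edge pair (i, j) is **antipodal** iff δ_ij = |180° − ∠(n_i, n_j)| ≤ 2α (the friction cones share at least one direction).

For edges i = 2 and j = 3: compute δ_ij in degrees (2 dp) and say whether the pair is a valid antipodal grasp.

α = atan 0.45 = 24.23°;  2α = 48.46°
edge 2: e_2 = (+0.91, +1.50);  n_2 = (+0.8550, -0.5187)
edge 3: e_3 = (-4.00, +3.71);  n_3 = (+0.6800, +0.7332)
∠(n_2, n_3) = 78.40°
δ = |180° − 78.40°| = 101.60°
101.60° > 2α = 48.46°  →  invalid

δ = 101.60°, invalid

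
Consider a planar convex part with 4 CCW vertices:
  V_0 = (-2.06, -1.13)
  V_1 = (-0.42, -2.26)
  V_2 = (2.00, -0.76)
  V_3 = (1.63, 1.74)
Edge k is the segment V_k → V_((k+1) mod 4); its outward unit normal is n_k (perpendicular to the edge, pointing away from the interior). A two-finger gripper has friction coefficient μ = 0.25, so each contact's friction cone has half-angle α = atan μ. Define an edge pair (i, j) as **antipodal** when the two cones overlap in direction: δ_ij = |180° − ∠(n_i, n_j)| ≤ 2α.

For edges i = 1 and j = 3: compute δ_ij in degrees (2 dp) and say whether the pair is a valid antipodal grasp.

α = atan 0.25 = 14.04°;  2α = 28.07°
edge 1: e_1 = (+2.42, +1.50);  n_1 = (+0.5268, -0.8500)
edge 3: e_3 = (-3.69, -2.87);  n_3 = (-0.6139, +0.7894)
∠(n_1, n_3) = 173.92°
δ = |180° − 173.92°| = 6.08°
6.08° ≤ 2α = 28.07°  →  valid

δ = 6.08°, valid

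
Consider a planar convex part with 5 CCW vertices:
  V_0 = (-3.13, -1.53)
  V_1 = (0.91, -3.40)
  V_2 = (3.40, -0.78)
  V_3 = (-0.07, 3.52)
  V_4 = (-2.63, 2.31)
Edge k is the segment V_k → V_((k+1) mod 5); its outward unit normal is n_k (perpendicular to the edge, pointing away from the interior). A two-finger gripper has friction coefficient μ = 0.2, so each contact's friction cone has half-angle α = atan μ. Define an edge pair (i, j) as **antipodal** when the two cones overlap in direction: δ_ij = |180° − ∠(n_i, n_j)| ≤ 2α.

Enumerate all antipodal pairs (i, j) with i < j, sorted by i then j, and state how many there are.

α = atan 0.2 = 11.31°;  2α = 22.62°
n_0 = (-0.4201, -0.9075)
n_1 = (+0.7249, -0.6889)
n_2 = (+0.7782, +0.6280)
n_3 = (-0.4273, +0.9041)
n_4 = (-0.9916, +0.1291)
  (0,1): δ = 108.70°  ·
  (0,2): δ = 26.26°  ·
  (0,3): δ = 50.14°  ·
  (0,4): δ = 107.42°  ·
  (1,2): δ = 97.55°  ·
  (1,3): δ = 21.16°  ✓
  (1,4): δ = 36.12°  ·
  (2,3): δ = 103.60°  ·
  (2,4): δ = 46.32°  ·
  (3,4): δ = 122.72°  ·
antipodal pairs: 1

count = 1; pairs: (1,3)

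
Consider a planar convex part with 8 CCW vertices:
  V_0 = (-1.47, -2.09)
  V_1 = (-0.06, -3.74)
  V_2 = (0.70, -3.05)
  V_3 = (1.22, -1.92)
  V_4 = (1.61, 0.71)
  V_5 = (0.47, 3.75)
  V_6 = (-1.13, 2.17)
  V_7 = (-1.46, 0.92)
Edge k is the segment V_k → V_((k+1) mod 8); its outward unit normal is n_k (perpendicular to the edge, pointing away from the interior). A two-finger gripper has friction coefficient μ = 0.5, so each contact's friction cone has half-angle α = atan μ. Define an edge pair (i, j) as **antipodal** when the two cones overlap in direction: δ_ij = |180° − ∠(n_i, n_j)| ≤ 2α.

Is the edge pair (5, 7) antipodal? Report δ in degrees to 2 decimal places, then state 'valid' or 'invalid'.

α = atan 0.5 = 26.57°;  2α = 53.13°
edge 5: e_5 = (-1.60, -1.58);  n_5 = (-0.7026, +0.7115)
edge 7: e_7 = (-0.01, -3.01);  n_7 = (-1.0000, +0.0033)
∠(n_5, n_7) = 45.17°
δ = |180° − 45.17°| = 134.83°
134.83° > 2α = 53.13°  →  invalid

δ = 134.83°, invalid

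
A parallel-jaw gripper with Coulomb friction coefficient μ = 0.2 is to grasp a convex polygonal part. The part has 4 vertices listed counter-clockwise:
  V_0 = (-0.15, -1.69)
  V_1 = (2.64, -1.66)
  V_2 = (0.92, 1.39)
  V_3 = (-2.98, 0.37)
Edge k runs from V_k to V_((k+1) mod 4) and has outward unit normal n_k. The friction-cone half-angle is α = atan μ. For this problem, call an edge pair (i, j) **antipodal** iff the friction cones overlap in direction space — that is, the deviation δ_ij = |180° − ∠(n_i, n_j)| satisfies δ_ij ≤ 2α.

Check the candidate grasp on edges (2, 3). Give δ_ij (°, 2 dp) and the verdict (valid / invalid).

α = atan 0.2 = 11.31°;  2α = 22.62°
edge 2: e_2 = (-3.90, -1.02);  n_2 = (-0.2530, +0.9675)
edge 3: e_3 = (+2.83, -2.06);  n_3 = (-0.5885, -0.8085)
∠(n_2, n_3) = 129.29°
δ = |180° − 129.29°| = 50.71°
50.71° > 2α = 22.62°  →  invalid

δ = 50.71°, invalid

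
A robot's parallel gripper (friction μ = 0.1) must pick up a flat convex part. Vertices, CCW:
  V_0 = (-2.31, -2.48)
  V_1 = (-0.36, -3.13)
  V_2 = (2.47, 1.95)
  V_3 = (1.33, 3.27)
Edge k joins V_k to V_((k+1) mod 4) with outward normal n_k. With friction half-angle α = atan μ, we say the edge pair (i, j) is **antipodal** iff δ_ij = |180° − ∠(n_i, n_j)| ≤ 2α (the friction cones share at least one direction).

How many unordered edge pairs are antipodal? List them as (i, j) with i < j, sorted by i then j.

α = atan 0.1 = 5.71°;  2α = 11.42°
n_0 = (-0.3162, -0.9487)
n_1 = (+0.8736, -0.4867)
n_2 = (+0.7568, +0.6536)
n_3 = (-0.8449, +0.5349)
  (0,1): δ = 100.69°  ·
  (0,2): δ = 30.75°  ·
  (0,3): δ = 76.10°  ·
  (1,2): δ = 110.06°  ·
  (1,3): δ = 3.21°  ✓
  (2,3): δ = 73.15°  ·
antipodal pairs: 1

count = 1; pairs: (1,3)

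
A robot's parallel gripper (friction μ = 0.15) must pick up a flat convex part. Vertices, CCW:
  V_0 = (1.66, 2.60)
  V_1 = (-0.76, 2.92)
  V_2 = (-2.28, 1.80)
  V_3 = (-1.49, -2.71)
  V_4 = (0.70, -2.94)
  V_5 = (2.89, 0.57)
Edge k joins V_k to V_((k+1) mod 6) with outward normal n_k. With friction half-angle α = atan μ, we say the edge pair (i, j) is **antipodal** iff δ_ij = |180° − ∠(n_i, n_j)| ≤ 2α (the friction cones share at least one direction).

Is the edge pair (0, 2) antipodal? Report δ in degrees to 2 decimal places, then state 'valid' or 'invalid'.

α = atan 0.15 = 8.53°;  2α = 17.06°
edge 0: e_0 = (-2.42, +0.32);  n_0 = (+0.1311, +0.9914)
edge 2: e_2 = (+0.79, -4.51);  n_2 = (-0.9850, -0.1725)
∠(n_0, n_2) = 107.47°
δ = |180° − 107.47°| = 72.53°
72.53° > 2α = 17.06°  →  invalid

δ = 72.53°, invalid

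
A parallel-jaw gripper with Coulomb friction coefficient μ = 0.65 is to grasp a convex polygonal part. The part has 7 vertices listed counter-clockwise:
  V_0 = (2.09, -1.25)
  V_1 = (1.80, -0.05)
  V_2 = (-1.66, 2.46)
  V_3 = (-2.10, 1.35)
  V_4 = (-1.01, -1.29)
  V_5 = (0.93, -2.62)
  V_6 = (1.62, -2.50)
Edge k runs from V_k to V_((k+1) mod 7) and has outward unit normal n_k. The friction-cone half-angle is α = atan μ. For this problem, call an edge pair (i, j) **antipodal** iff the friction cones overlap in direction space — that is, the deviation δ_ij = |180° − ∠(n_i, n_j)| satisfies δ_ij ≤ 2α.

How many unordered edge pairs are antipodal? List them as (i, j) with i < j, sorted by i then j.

count = 9; pairs: (0,2), (0,3), (0,4), (1,3), (1,4), (1,5), (2,5), (2,6), (3,6)

α = atan 0.65 = 33.02°;  2α = 66.05°
n_0 = (+0.9720, +0.2349)
n_1 = (+0.5872, +0.8094)
n_2 = (-0.9296, +0.3685)
n_3 = (-0.9243, -0.3816)
n_4 = (-0.5654, -0.8248)
n_5 = (+0.1713, -0.9852)
n_6 = (+0.9360, -0.3519)
  (0,1): δ = 139.54°  ·
  (0,2): δ = 35.21°  ✓
  (0,3): δ = 8.85°  ✓
  (0,4): δ = 41.98°  ✓
  (0,5): δ = 86.28°  ·
  (0,6): δ = 145.81°  ·
  (1,2): δ = 75.66°  ·
  (1,3): δ = 31.61°  ✓
  (1,4): δ = 1.53°  ✓
  (1,5): δ = 45.82°  ✓
  (1,6): δ = 105.35°  ·
  (2,3): δ = 135.94°  ·
  (2,4): δ = 102.81°  ·
  (2,5): δ = 58.51°  ✓
  (2,6): δ = 1.02°  ✓
  (3,4): δ = 146.87°  ·
  (3,5): δ = 102.57°  ·
  (3,6): δ = 43.04°  ✓
  (4,5): δ = 135.70°  ·
  (4,6): δ = 76.17°  ·
  (5,6): δ = 120.47°  ·
antipodal pairs: 9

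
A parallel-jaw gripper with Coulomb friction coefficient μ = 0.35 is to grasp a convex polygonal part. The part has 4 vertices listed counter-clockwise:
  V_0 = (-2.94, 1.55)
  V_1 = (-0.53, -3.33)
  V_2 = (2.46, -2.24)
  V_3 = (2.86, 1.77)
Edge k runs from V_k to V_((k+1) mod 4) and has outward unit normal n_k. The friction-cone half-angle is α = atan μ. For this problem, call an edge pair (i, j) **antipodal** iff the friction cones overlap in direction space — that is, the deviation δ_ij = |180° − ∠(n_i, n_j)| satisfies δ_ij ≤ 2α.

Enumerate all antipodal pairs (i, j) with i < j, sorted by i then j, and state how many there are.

α = atan 0.35 = 19.29°;  2α = 38.58°
n_0 = (-0.8966, -0.4428)
n_1 = (+0.3425, -0.9395)
n_2 = (+0.9951, -0.0993)
n_3 = (-0.0379, +0.9993)
  (0,1): δ = 96.25°  ·
  (0,2): δ = 31.98°  ✓
  (0,3): δ = 65.89°  ·
  (1,2): δ = 115.73°  ·
  (1,3): δ = 17.86°  ✓
  (2,3): δ = 82.13°  ·
antipodal pairs: 2

count = 2; pairs: (0,2), (1,3)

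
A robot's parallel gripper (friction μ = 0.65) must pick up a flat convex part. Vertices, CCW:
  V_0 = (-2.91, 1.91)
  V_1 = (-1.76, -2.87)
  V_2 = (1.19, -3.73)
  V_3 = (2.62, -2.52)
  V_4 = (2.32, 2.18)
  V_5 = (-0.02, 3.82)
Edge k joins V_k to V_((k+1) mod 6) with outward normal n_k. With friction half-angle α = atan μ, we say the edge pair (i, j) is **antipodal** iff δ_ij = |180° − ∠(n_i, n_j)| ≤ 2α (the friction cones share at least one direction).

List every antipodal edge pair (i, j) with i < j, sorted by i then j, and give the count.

count = 7; pairs: (0,2), (0,3), (0,4), (1,4), (1,5), (2,5), (3,5)

α = atan 0.65 = 33.02°;  2α = 66.05°
n_0 = (-0.9723, -0.2339)
n_1 = (-0.2799, -0.9600)
n_2 = (+0.6459, -0.7634)
n_3 = (+0.9980, +0.0637)
n_4 = (+0.5739, +0.8189)
n_5 = (-0.5514, +0.8343)
  (0,1): δ = 119.78°  ·
  (0,2): δ = 63.29°  ✓
  (0,3): δ = 9.88°  ✓
  (0,4): δ = 41.45°  ✓
  (0,5): δ = 109.93°  ·
  (1,2): δ = 123.51°  ·
  (1,3): δ = 70.10°  ·
  (1,4): δ = 18.77°  ✓
  (1,5): δ = 49.71°  ✓
  (2,3): δ = 126.58°  ·
  (2,4): δ = 75.26°  ·
  (2,5): δ = 6.78°  ✓
  (3,4): δ = 128.68°  ·
  (3,5): δ = 60.19°  ✓
  (4,5): δ = 111.51°  ·
antipodal pairs: 7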